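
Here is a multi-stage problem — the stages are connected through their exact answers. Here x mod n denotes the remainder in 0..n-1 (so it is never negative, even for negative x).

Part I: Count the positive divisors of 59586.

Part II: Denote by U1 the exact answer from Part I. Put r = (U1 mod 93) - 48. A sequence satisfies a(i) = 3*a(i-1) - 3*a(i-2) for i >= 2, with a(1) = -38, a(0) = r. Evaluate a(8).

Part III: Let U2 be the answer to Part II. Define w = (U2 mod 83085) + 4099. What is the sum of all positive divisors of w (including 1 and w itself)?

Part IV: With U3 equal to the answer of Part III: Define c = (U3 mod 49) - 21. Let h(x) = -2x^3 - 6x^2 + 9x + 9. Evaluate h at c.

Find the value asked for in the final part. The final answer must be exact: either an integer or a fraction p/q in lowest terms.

Part I: 59586 = 2 * 3 * 9931; number of divisors = (1+1) * (1+1) * (1+1) = 8; answer 8
Part II: U1 = 8; r = -40; a(2) = 3*(-38) - 3*(-40) = 6; iterating: a(2)=6, a(3)=132, a(4)=378, a(5)=738, a(6)=1080, a(7)=1026, a(8)=-162; answer -162
Part III: U2 = -162; w = 87022; 87022 = 2 * 13 * 3347; sigma = (1 + 2) * (1 + 13) * (1 + 3347) = 3 * 14 * 3348 = 140616; answer 140616
Part IV: U3 = 140616; c = 14; -2*(14)^3 - 6*(14)^2 + 9*(14)^1 + 9 = (-5488) + (-1176) + (126) + (9) = -6529; answer -6529

-6529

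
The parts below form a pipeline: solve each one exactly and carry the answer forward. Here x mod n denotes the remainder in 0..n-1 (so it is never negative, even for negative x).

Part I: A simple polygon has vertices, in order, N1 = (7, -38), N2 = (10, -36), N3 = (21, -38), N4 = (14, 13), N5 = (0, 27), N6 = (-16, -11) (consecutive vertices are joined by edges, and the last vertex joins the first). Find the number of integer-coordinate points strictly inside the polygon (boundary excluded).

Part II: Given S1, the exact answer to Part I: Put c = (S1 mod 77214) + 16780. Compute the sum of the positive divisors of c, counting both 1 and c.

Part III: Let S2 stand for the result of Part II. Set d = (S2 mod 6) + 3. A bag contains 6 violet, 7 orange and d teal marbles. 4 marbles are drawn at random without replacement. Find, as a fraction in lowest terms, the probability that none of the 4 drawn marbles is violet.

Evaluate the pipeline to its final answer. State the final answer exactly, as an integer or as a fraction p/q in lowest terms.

Part I: cross terms: (7*-36 - 10*-38)=128, (10*-38 - 21*-36)=376, (21*13 - 14*-38)=805, (14*27 - 0*13)=378, (0*-11 - -16*27)=432, (-16*-38 - 7*-11)=685; twice the area = |2804| = 2804; area = 1402; boundary points = 1 + 1 + 1 + 14 + 2 + 1 = 20; strictly interior points = area - boundary/2 + 1 = 1393; answer 1393
Part II: S1 = 1393; c = 18173; 18173 = 17 * 1069; sigma = (1 + 17) * (1 + 1069) = 18 * 1070 = 19260; answer 19260
Part III: S2 = 19260; d = 3; total draws C(16,4) = 1820; favorable C(10,4) = 210; P = 3/26; answer 3/26

3/26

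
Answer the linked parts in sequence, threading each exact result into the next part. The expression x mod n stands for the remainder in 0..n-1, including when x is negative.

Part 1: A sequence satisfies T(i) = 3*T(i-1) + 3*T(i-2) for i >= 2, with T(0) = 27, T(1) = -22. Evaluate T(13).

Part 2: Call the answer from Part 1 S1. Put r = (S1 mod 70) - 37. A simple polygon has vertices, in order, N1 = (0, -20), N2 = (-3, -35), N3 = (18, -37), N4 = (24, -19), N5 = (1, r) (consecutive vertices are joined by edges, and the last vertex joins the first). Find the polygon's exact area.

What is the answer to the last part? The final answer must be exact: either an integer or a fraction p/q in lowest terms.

Part 1: T(2) = 3*(-22) + 3*(27) = 15; iterating: T(2)=15, T(3)=-21, T(4)=-18, T(5)=-117, T(6)=-405, T(7)=-1566, T(8)=-5913, T(9)=-22437, T(10)=-85050, T(11)=-322461, T(12)=-1222533, T(13)=-4634982; answer -4634982
Part 2: S1 = -4634982; r = 31; cross terms: (0*-35 - -3*-20)=-60, (-3*-37 - 18*-35)=741, (18*-19 - 24*-37)=546, (24*31 - 1*-19)=763, (1*-20 - 0*31)=-20; twice the area = |1970| = 1970; area = 985; answer 985

985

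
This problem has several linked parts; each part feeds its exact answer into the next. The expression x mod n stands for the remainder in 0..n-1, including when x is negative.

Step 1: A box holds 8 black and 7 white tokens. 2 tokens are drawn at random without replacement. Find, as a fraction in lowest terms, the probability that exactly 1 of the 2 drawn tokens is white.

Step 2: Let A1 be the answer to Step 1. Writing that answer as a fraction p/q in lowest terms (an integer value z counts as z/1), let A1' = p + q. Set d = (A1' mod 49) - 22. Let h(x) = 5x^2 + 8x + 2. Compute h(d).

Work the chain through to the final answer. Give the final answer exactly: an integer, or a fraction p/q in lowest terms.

15

Step 1: total draws C(15,2) = 105; favorable C(7,1)*C(8,1) = 56; P = 8/15; answer 8/15
Step 2: A1 = 8/15; threaded value p + q = 23; d = 1; 5*(1)^2 + 8*(1)^1 + 2 = (5) + (8) + (2) = 15; answer 15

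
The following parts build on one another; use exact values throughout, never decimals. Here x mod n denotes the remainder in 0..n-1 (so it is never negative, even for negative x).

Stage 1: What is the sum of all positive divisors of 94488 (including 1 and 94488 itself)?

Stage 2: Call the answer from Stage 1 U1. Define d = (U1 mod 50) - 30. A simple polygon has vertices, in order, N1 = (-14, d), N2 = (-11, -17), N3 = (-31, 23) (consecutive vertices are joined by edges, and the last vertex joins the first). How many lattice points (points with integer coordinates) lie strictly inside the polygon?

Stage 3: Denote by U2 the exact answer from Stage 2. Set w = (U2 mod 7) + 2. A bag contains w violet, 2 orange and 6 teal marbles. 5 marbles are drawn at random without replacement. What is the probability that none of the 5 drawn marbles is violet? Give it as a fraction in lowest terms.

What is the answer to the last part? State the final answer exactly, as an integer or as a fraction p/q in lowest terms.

7/99

Stage 1: 94488 = 2^3 * 3 * 31 * 127; sigma = (1 + 2 + 4 + 8) * (1 + 3) * (1 + 31) * (1 + 127) = 15 * 4 * 32 * 128 = 245760; answer 245760
Stage 2: U1 = 245760; d = -20; cross terms: (-14*-17 - -11*-20)=18, (-11*23 - -31*-17)=-780, (-31*-20 - -14*23)=942; twice the area = |180| = 180; area = 90; boundary points = 3 + 20 + 1 = 24; strictly interior points = area - boundary/2 + 1 = 79; answer 79
Stage 3: U2 = 79; w = 4; total draws C(12,5) = 792; favorable C(8,5) = 56; P = 7/99; answer 7/99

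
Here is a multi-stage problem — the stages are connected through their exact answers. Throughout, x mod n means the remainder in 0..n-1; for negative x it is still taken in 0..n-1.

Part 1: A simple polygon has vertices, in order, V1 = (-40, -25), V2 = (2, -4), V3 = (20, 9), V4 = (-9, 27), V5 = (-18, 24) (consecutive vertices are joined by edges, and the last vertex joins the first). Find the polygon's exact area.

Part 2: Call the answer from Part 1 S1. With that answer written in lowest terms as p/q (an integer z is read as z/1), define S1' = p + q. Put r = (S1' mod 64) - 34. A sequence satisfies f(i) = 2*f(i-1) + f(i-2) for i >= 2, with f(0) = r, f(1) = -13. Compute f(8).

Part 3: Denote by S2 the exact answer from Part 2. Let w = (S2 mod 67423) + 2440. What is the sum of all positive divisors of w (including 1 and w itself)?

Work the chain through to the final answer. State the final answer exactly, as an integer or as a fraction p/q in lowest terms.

126450

Part 1: cross terms: (-40*-4 - 2*-25)=210, (2*9 - 20*-4)=98, (20*27 - -9*9)=621, (-9*24 - -18*27)=270, (-18*-25 - -40*24)=1410; twice the area = |2609| = 2609; area = 2609/2; answer 2609/2
Part 2: S1 = 2609/2; threaded value p + q = 2611; r = 17; f(2) = 2*(-13) + 1*(17) = -9; iterating: f(2)=-9, f(3)=-31, f(4)=-71, f(5)=-173, f(6)=-417, f(7)=-1007, f(8)=-2431; answer -2431
Part 3: S2 = -2431; w = 67432; 67432 = 2^3 * 8429; sigma = (1 + 2 + 4 + 8) * (1 + 8429) = 15 * 8430 = 126450; answer 126450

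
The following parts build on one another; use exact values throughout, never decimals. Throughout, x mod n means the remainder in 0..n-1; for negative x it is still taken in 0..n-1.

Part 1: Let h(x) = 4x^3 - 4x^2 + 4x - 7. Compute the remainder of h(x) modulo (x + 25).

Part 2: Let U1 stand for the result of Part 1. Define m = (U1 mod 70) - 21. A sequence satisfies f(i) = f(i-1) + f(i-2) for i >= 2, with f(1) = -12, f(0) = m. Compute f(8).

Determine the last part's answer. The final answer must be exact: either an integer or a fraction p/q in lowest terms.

Part 1: remainder = value at the root: 4*(-25)^3 - 4*(-25)^2 + 4*(-25)^1 - 7 = (-62500) + (-2500) + (-100) + (-7) = -65107; answer -65107
Part 2: U1 = -65107; m = 42; f(2) = 1*(-12) + 1*(42) = 30; iterating: f(2)=30, f(3)=18, f(4)=48, f(5)=66, f(6)=114, f(7)=180, f(8)=294; answer 294

294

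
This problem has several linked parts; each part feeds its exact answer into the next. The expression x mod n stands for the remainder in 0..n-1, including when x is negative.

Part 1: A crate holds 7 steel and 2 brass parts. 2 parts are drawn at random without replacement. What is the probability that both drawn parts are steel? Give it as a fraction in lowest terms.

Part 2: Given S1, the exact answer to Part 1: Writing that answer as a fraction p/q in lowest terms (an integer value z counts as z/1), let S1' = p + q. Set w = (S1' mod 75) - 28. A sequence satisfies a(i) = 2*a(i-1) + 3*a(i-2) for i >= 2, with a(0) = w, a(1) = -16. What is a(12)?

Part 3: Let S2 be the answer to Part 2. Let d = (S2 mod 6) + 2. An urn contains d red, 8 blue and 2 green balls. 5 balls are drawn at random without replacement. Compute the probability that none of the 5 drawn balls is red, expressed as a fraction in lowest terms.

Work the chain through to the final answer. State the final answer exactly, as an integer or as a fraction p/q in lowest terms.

Part 1: total draws C(9,2) = 36; favorable C(7,2) = 21; P = 7/12; answer 7/12
Part 2: S1 = 7/12; threaded value p + q = 19; w = -9; a(2) = 2*(-16) + 3*(-9) = -59; iterating: a(2)=-59, a(3)=-166, a(4)=-509, a(5)=-1516, a(6)=-4559, a(7)=-13666, a(8)=-41009, a(9)=-123016, a(10)=-369059, a(11)=-1107166, a(12)=-3321509; answer -3321509
Part 3: S2 = -3321509; d = 3; total draws C(13,5) = 1287; favorable C(10,5) = 252; P = 28/143; answer 28/143

28/143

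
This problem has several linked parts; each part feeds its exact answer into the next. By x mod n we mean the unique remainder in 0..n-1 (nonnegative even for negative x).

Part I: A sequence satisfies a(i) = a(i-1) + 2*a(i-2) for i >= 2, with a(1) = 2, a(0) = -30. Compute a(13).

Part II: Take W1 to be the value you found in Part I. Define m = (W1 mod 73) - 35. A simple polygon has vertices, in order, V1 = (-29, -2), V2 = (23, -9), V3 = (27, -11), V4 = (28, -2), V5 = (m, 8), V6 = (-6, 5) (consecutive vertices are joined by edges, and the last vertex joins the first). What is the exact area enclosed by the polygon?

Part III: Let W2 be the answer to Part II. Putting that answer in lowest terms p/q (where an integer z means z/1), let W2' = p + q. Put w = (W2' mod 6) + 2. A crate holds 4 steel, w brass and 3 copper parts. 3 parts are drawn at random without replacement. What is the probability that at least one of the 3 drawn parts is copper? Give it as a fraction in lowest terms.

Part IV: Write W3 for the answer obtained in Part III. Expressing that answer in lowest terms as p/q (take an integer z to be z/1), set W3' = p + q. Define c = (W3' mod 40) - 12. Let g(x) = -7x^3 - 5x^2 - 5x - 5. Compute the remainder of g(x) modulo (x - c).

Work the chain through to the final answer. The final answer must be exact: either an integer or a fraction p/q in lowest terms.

Part I: a(2) = 1*(2) + 2*(-30) = -58; iterating: a(2)=-58, a(3)=-54, a(4)=-170, a(5)=-278, a(6)=-618, a(7)=-1174, a(8)=-2410, a(9)=-4758, a(10)=-9578, a(11)=-19094, a(12)=-38250, a(13)=-76438; answer -76438
Part II: W1 = -76438; m = 31; cross terms: (-29*-9 - 23*-2)=307, (23*-11 - 27*-9)=-10, (27*-2 - 28*-11)=254, (28*8 - 31*-2)=286, (31*5 - -6*8)=203, (-6*-2 - -29*5)=157; twice the area = |1197| = 1197; area = 1197/2; answer 1197/2
Part III: W2 = 1197/2; threaded value p + q = 1199; w = 7; total draws C(14,3) = 364; complement C(11,3) = 165; favorable 364 - 165 = 199; P = 199/364; answer 199/364
Part IV: W3 = 199/364; threaded value p + q = 563; c = -9; remainder = value at the root: -7*(-9)^3 - 5*(-9)^2 - 5*(-9)^1 - 5 = (5103) + (-405) + (45) + (-5) = 4738; answer 4738

4738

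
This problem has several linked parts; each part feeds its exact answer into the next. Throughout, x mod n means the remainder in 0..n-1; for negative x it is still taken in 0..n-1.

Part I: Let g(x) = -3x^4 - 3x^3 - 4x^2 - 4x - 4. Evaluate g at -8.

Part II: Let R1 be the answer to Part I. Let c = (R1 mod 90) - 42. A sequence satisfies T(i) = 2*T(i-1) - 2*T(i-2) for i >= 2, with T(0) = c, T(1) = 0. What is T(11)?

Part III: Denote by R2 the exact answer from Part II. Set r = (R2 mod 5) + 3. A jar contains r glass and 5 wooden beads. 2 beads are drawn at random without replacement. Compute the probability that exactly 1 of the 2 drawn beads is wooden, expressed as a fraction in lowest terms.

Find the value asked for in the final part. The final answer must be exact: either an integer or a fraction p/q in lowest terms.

Part I: -3*(-8)^4 - 3*(-8)^3 - 4*(-8)^2 - 4*(-8)^1 - 4 = (-12288) + (1536) + (-256) + (32) + (-4) = -10980; answer -10980
Part II: R1 = -10980; c = -42; T(2) = 2*(0) - 2*(-42) = 84; iterating: T(2)=84, T(3)=168, T(4)=168, T(5)=0, T(6)=-336, T(7)=-672, T(8)=-672, T(9)=0, T(10)=1344, T(11)=2688; answer 2688
Part III: R2 = 2688; r = 6; total draws C(11,2) = 55; favorable C(5,1)*C(6,1) = 30; P = 6/11; answer 6/11

6/11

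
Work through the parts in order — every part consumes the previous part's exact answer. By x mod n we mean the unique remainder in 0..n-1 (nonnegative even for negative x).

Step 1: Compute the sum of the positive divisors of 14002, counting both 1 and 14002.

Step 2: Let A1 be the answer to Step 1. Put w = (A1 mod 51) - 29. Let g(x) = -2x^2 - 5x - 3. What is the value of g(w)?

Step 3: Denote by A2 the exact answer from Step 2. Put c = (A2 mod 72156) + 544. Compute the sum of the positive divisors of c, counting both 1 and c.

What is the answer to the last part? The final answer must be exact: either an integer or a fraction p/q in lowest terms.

Step 1: 14002 = 2 * 7001; sigma = (1 + 2) * (1 + 7001) = 3 * 7002 = 21006; answer 21006
Step 2: A1 = 21006; w = 16; -2*(16)^2 - 5*(16)^1 - 3 = (-512) + (-80) + (-3) = -595; answer -595
Step 3: A2 = -595; c = 72105; 72105 = 3 * 5 * 11 * 19 * 23; sigma = (1 + 3) * (1 + 5) * (1 + 11) * (1 + 19) * (1 + 23) = 4 * 6 * 12 * 20 * 24 = 138240; answer 138240

138240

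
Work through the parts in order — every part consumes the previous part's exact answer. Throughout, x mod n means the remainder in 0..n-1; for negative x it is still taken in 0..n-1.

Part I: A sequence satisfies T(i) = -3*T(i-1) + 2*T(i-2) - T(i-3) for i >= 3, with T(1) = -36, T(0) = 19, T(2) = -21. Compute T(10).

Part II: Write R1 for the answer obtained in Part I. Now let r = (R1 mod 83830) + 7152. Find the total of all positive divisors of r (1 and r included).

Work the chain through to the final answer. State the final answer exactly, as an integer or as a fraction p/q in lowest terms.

Part I: T(3) = -3*(-21) + 2*(-36) - 1*(19) = -28; iterating: T(3)=-28, T(4)=78, T(5)=-269, T(6)=991, T(7)=-3589, T(8)=13018, T(9)=-47223, T(10)=171294; answer 171294
Part II: R1 = 171294; r = 10786; 10786 = 2 * 5393; sigma = (1 + 2) * (1 + 5393) = 3 * 5394 = 16182; answer 16182

16182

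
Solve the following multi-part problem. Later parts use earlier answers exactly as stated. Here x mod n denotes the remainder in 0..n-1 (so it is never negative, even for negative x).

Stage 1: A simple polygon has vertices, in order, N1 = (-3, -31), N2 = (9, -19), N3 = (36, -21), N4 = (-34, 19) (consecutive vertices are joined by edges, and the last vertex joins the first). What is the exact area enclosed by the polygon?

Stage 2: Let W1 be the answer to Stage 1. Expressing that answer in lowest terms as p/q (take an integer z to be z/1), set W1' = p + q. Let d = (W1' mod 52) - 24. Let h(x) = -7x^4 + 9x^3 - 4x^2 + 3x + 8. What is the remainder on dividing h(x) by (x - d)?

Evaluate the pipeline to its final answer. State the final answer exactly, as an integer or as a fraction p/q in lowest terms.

Stage 1: cross terms: (-3*-19 - 9*-31)=336, (9*-21 - 36*-19)=495, (36*19 - -34*-21)=-30, (-34*-31 - -3*19)=1111; twice the area = |1912| = 1912; area = 956; answer 956
Stage 2: W1 = 956; threaded value p + q = 957; d = -3; remainder = value at the root: -7*(-3)^4 + 9*(-3)^3 - 4*(-3)^2 + 3*(-3)^1 + 8 = (-567) + (-243) + (-36) + (-9) + (8) = -847; answer -847

-847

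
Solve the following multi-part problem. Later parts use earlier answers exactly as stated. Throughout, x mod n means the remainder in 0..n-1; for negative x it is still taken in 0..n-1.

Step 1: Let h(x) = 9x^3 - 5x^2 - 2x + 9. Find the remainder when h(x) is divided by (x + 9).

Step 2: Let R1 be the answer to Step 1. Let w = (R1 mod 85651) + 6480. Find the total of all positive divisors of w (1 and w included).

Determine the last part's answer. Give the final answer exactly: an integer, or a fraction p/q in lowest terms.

Step 1: remainder = value at the root: 9*(-9)^3 - 5*(-9)^2 - 2*(-9)^1 + 9 = (-6561) + (-405) + (18) + (9) = -6939; answer -6939
Step 2: R1 = -6939; w = 85192; 85192 = 2^3 * 23 * 463; sigma = (1 + 2 + 4 + 8) * (1 + 23) * (1 + 463) = 15 * 24 * 464 = 167040; answer 167040

167040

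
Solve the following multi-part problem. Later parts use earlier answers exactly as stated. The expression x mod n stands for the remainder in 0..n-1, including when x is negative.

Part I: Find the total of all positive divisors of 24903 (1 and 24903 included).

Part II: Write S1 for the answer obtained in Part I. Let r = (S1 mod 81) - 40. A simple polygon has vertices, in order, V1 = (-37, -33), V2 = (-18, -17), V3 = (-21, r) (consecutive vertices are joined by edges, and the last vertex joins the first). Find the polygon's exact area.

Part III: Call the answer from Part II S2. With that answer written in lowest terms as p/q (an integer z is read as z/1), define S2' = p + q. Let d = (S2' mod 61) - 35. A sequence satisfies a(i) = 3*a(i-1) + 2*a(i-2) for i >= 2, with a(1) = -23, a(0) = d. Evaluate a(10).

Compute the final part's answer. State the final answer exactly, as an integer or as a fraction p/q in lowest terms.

Part I: 24903 = 3^2 * 2767; sigma = (1 + 3 + 9) * (1 + 2767) = 13 * 2768 = 35984; answer 35984
Part II: S1 = 35984; r = -20; cross terms: (-37*-17 - -18*-33)=35, (-18*-20 - -21*-17)=3, (-21*-33 - -37*-20)=-47; twice the area = |-9| = 9; area = 9/2; answer 9/2
Part III: S2 = 9/2; threaded value p + q = 11; d = -24; a(2) = 3*(-23) + 2*(-24) = -117; iterating: a(2)=-117, a(3)=-397, a(4)=-1425, a(5)=-5069, a(6)=-18057, a(7)=-64309, a(8)=-229041, a(9)=-815741, a(10)=-2905305; answer -2905305

-2905305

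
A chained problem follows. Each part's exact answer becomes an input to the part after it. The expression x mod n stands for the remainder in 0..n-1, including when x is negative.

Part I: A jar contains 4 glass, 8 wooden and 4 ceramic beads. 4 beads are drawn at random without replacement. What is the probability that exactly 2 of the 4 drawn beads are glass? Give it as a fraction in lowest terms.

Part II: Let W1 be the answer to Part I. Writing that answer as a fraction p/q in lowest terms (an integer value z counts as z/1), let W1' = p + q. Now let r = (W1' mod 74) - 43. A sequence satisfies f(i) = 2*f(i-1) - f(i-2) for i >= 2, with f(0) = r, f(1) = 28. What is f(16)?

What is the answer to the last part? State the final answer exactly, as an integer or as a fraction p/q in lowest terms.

553

Part I: total draws C(16,4) = 1820; favorable C(4,2)*C(12,2) = 396; P = 99/455; answer 99/455
Part II: W1 = 99/455; threaded value p + q = 554; r = -7; f(2) = 2*(28) - 1*(-7) = 63; iterating: f(2)=63, f(3)=98, f(4)=133, f(5)=168, f(6)=203, f(7)=238, f(8)=273, f(9)=308, f(10)=343, f(11)=378, f(12)=413, f(13)=448, f(14)=483, f(15)=518, f(16)=553; answer 553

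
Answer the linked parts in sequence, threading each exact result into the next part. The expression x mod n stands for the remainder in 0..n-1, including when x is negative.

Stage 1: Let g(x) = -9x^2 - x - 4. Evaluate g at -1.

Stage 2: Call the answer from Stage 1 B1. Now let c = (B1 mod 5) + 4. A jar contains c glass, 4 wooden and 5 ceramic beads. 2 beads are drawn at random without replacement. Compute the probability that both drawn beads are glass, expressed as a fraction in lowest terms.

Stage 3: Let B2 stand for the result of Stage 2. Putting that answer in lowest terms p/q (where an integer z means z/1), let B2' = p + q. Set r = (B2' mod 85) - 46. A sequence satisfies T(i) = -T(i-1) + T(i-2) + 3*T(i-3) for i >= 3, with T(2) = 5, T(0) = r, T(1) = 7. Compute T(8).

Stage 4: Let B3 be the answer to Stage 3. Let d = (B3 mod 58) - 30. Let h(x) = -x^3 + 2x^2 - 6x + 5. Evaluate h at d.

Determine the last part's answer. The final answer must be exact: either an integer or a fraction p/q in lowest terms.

Stage 1: -9*(-1)^2 - 1*(-1)^1 - 4 = (-9) + (1) + (-4) = -12; answer -12
Stage 2: B1 = -12; c = 7; total draws C(16,2) = 120; favorable C(7,2) = 21; P = 7/40; answer 7/40
Stage 3: B2 = 7/40; threaded value p + q = 47; r = 1; T(3) = -1*(5) + 1*(7) + 3*(1) = 5; iterating: T(3)=5, T(4)=21, T(5)=-1, T(6)=37, T(7)=25, T(8)=9; answer 9
Stage 4: B3 = 9; d = -21; -1*(-21)^3 + 2*(-21)^2 - 6*(-21)^1 + 5 = (9261) + (882) + (126) + (5) = 10274; answer 10274

10274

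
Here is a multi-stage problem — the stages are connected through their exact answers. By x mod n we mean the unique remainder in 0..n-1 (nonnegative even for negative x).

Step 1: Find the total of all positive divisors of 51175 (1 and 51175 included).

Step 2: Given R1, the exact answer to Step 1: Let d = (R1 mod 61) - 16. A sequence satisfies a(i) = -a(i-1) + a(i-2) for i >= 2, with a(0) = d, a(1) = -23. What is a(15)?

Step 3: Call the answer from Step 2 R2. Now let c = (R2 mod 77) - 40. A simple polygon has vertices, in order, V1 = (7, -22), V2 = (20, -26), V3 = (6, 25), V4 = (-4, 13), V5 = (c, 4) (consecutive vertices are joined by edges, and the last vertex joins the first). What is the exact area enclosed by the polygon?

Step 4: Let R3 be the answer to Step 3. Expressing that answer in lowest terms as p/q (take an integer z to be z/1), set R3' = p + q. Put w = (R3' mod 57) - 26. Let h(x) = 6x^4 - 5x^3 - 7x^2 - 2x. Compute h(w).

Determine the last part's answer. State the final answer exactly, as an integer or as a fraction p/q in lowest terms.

Step 1: 51175 = 5^2 * 23 * 89; sigma = (1 + 5 + 25) * (1 + 23) * (1 + 89) = 31 * 24 * 90 = 66960; answer 66960
Step 2: R1 = 66960; d = 27; a(2) = -1*(-23) + 1*(27) = 50; iterating: a(2)=50, a(3)=-73, a(4)=123, a(5)=-196, a(6)=319, a(7)=-515, a(8)=834, a(9)=-1349, a(10)=2183, a(11)=-3532, a(12)=5715, a(13)=-9247, a(14)=14962, a(15)=-24209; answer -24209
Step 3: R2 = -24209; c = 6; cross terms: (7*-26 - 20*-22)=258, (20*25 - 6*-26)=656, (6*13 - -4*25)=178, (-4*4 - 6*13)=-94, (6*-22 - 7*4)=-160; twice the area = |838| = 838; area = 419; answer 419
Step 4: R3 = 419; threaded value p + q = 420; w = -5; 6*(-5)^4 - 5*(-5)^3 - 7*(-5)^2 - 2*(-5)^1 = (3750) + (625) + (-175) + (10) = 4210; answer 4210

4210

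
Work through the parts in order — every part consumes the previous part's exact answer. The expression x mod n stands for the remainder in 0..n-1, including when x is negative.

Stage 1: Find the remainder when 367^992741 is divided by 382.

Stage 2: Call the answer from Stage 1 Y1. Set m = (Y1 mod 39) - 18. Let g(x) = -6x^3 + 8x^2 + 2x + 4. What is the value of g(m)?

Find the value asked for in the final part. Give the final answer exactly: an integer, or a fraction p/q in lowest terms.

Stage 1: squarings mod 382: 367^1=367, 367^2=225, 367^4=201, 367^8=291, 367^16=259, 367^32=231, 367^64=263, 367^128=27, 367^256=347, 367^512=79, 367^1024=129, 367^2048=215, 367^4096=3, 367^8192=9, 367^16384=81, 367^32768=67, 367^65536=287, 367^131072=239, 367^262144=203, 367^524288=335; 367^992741 = 367^1 * 367^4 * 367^32 * 367^64 * 367^128 * 367^256 * 367^1024 * 367^8192 * 367^65536 * 367^131072 * 367^262144 * 367^524288 = 307 (mod 382); answer 307
Stage 2: Y1 = 307; m = 16; -6*(16)^3 + 8*(16)^2 + 2*(16)^1 + 4 = (-24576) + (2048) + (32) + (4) = -22492; answer -22492

-22492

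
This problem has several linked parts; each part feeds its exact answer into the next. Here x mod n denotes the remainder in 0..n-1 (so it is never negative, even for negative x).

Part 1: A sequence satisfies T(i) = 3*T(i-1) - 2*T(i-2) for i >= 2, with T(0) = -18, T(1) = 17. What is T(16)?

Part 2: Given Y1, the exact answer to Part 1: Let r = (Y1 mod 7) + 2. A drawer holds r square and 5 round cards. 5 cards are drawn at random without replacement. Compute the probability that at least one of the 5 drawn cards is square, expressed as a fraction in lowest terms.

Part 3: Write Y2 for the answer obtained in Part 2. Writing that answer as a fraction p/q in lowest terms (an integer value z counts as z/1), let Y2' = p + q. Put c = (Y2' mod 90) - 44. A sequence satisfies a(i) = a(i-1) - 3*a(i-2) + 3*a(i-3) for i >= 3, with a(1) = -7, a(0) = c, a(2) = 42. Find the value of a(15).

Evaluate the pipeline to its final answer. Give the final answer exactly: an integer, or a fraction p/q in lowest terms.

Part 1: T(2) = 3*(17) - 2*(-18) = 87; iterating: T(2)=87, T(3)=227, T(4)=507, T(5)=1067, T(6)=2187, T(7)=4427, T(8)=8907, T(9)=17867, T(10)=35787, T(11)=71627, T(12)=143307, T(13)=286667, T(14)=573387, T(15)=1146827, T(16)=2293707; answer 2293707
Part 2: Y1 = 2293707; r = 5; total draws C(10,5) = 252; complement C(5,5) = 1; favorable 252 - 1 = 251; P = 251/252; answer 251/252
Part 3: Y2 = 251/252; threaded value p + q = 503; c = 9; a(3) = 1*(42) - 3*(-7) + 3*(9) = 90; iterating: a(3)=90, a(4)=-57, a(5)=-201, a(6)=240, a(7)=672, a(8)=-651, a(9)=-1947, a(10)=2022, a(11)=5910, a(12)=-5997, a(13)=-17661, a(14)=18060, a(15)=53052; answer 53052

53052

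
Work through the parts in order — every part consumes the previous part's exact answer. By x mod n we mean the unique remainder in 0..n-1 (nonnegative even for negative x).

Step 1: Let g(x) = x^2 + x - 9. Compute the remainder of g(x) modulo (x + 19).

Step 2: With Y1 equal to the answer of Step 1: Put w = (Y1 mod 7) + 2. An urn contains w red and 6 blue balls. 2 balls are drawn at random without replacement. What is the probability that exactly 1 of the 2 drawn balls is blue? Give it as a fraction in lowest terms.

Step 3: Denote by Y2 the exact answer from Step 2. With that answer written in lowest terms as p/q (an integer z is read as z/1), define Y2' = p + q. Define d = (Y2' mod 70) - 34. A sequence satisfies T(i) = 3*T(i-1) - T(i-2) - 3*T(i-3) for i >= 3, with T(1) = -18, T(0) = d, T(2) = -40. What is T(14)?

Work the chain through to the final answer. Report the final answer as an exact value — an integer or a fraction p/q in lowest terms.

Step 1: remainder = value at the root: 1*(-19)^2 + 1*(-19)^1 - 9 = (361) + (-19) + (-9) = 333; answer 333
Step 2: Y1 = 333; w = 6; total draws C(12,2) = 66; favorable C(6,1)*C(6,1) = 36; P = 6/11; answer 6/11
Step 3: Y2 = 6/11; threaded value p + q = 17; d = -17; T(3) = 3*(-40) - 1*(-18) - 3*(-17) = -51; iterating: T(3)=-51, T(4)=-59, T(5)=-6, T(6)=194, T(7)=765, T(8)=2119, T(9)=5010, T(10)=10616, T(11)=20481, T(12)=35797, T(13)=55062, T(14)=67946; answer 67946

67946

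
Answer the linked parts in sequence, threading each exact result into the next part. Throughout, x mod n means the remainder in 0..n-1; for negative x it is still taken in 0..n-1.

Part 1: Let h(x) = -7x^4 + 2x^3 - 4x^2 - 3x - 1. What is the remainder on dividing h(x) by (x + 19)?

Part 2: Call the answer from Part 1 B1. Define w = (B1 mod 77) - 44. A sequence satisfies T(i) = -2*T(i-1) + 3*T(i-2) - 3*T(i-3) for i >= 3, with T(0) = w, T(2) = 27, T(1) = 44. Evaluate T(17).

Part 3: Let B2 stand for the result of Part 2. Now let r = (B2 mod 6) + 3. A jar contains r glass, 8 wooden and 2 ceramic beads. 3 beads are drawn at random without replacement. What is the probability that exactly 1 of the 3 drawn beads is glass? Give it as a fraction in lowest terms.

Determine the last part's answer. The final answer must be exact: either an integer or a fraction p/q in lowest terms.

27/56

Part 1: remainder = value at the root: -7*(-19)^4 + 2*(-19)^3 - 4*(-19)^2 - 3*(-19)^1 - 1 = (-912247) + (-13718) + (-1444) + (57) + (-1) = -927353; answer -927353
Part 2: B1 = -927353; w = -9; T(3) = -2*(27) + 3*(44) - 3*(-9) = 105; iterating: T(3)=105, T(4)=-261, T(5)=756, T(6)=-2610, T(7)=8271, T(8)=-26640, T(9)=85923, T(10)=-276579, T(11)=890847, T(12)=-2869200, T(13)=9240678, T(14)=-29761497, T(15)=95852628, T(16)=-308711781, T(17)=994265937; answer 994265937
Part 3: B2 = 994265937; r = 6; total draws C(16,3) = 560; favorable C(6,1)*C(10,2) = 270; P = 27/56; answer 27/56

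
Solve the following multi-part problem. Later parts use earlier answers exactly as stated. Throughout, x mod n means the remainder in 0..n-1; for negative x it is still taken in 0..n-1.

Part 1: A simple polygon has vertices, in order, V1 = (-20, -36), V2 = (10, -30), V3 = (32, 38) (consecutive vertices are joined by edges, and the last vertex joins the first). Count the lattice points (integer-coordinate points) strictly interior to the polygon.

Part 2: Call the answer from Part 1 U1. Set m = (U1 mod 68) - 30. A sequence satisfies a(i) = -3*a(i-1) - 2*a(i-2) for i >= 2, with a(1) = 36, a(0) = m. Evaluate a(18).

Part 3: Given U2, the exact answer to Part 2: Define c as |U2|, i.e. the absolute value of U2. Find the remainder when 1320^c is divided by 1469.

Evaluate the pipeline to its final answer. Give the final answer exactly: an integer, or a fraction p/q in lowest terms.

Part 1: cross terms: (-20*-30 - 10*-36)=960, (10*38 - 32*-30)=1340, (32*-36 - -20*38)=-392; twice the area = |1908| = 1908; area = 954; boundary points = 6 + 2 + 2 = 10; strictly interior points = area - boundary/2 + 1 = 950; answer 950
Part 2: U1 = 950; m = 36; a(2) = -3*(36) - 2*(36) = -180; iterating: a(2)=-180, a(3)=468, a(4)=-1044, a(5)=2196, a(6)=-4500, a(7)=9108, a(8)=-18324, a(9)=36756, a(10)=-73620, a(11)=147348, a(12)=-294804, a(13)=589716, a(14)=-1179540, a(15)=2359188, a(16)=-4718484, a(17)=9437076, a(18)=-18874260; answer -18874260
Part 3: U2 = -18874260; c = 18874260; squarings mod 1469: 1320^1=1320, 1320^2=166, 1320^4=1114, 1320^8=1160, 1320^16=1465, 1320^32=16, 1320^64=256, 1320^128=900, 1320^256=581, 1320^512=1160, 1320^1024=1465, 1320^2048=16, 1320^4096=256, 1320^8192=900, 1320^16384=581, 1320^32768=1160, 1320^65536=1465, 1320^131072=16, 1320^262144=256, 1320^524288=900, 1320^1048576=581, 1320^2097152=1160, 1320^4194304=1465, 1320^8388608=16, 1320^16777216=256; 1320^18874260 = 1320^4 * 1320^16 * 1320^128 * 1320^256 * 1320^512 * 1320^1024 * 1320^2048 * 1320^4096 * 1320^8192 * 1320^16384 * 1320^32768 * 1320^65536 * 1320^131072 * 1320^262144 * 1320^524288 * 1320^1048576 * 1320^16777216 = 742 (mod 1469); answer 742

742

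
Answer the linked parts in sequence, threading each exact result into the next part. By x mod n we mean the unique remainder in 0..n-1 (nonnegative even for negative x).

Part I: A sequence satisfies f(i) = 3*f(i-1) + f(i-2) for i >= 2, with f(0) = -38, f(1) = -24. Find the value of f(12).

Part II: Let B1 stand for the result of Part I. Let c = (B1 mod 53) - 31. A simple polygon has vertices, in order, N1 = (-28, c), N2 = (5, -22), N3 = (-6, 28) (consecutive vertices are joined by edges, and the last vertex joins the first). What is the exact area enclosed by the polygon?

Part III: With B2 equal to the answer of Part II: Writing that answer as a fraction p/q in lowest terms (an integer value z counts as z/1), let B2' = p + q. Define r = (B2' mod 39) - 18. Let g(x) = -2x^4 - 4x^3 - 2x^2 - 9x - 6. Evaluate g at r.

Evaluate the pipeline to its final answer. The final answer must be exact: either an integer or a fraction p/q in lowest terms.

-51

Part I: f(2) = 3*(-24) + 1*(-38) = -110; iterating: f(2)=-110, f(3)=-354, f(4)=-1172, f(5)=-3870, f(6)=-12782, f(7)=-42216, f(8)=-139430, f(9)=-460506, f(10)=-1520948, f(11)=-5023350, f(12)=-16590998; answer -16590998
Part II: B1 = -16590998; c = -15; cross terms: (-28*-22 - 5*-15)=691, (5*28 - -6*-22)=8, (-6*-15 - -28*28)=874; twice the area = |1573| = 1573; area = 1573/2; answer 1573/2
Part III: B2 = 1573/2; threaded value p + q = 1575; r = -3; -2*(-3)^4 - 4*(-3)^3 - 2*(-3)^2 - 9*(-3)^1 - 6 = (-162) + (108) + (-18) + (27) + (-6) = -51; answer -51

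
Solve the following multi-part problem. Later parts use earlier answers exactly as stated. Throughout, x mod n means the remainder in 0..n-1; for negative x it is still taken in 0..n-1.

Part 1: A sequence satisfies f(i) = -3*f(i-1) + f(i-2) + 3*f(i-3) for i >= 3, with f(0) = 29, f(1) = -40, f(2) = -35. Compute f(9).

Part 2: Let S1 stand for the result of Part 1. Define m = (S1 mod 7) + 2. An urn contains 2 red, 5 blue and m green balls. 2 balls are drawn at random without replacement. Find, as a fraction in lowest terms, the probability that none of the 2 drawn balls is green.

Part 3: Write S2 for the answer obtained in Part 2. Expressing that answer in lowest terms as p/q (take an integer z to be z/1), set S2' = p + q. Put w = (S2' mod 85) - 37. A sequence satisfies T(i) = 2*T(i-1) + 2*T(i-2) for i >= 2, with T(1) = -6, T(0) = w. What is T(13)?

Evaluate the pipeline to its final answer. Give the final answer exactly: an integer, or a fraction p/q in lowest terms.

-2914944

Part 1: f(3) = -3*(-35) + 1*(-40) + 3*(29) = 152; iterating: f(3)=152, f(4)=-611, f(5)=1880, f(6)=-5795, f(7)=17432, f(8)=-52451, f(9)=157400; answer 157400
Part 2: S1 = 157400; m = 7; total draws C(14,2) = 91; favorable C(7,2) = 21; P = 3/13; answer 3/13
Part 3: S2 = 3/13; threaded value p + q = 16; w = -21; T(2) = 2*(-6) + 2*(-21) = -54; iterating: T(2)=-54, T(3)=-120, T(4)=-348, T(5)=-936, T(6)=-2568, T(7)=-7008, T(8)=-19152, T(9)=-52320, T(10)=-142944, T(11)=-390528, T(12)=-1066944, T(13)=-2914944; answer -2914944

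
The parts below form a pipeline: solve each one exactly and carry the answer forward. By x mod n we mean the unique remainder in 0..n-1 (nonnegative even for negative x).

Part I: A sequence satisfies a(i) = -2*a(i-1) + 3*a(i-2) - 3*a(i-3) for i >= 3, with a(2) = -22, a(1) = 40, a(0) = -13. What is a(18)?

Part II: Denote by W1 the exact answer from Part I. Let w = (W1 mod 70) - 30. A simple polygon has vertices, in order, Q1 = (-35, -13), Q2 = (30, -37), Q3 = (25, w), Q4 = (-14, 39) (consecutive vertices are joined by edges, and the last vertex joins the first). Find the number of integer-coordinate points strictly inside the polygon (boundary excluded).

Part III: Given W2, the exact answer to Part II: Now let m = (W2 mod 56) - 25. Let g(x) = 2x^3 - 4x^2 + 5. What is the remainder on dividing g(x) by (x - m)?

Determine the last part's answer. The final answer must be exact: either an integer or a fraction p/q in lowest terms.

Part I: a(3) = -2*(-22) + 3*(40) - 3*(-13) = 203; iterating: a(3)=203, a(4)=-592, a(5)=1859, a(6)=-6103, a(7)=19559, a(8)=-63004, a(9)=202994, a(10)=-653677, a(11)=2105348, a(12)=-6780709, a(13)=21838493, a(14)=-70335157, a(15)=226527920, a(16)=-729576790, a(17)=2349742811, a(18)=-7567799752; answer -7567799752
Part II: W1 = -7567799752; w = 38; cross terms: (-35*-37 - 30*-13)=1685, (30*38 - 25*-37)=2065, (25*39 - -14*38)=1507, (-14*-13 - -35*39)=1547; twice the area = |6804| = 6804; area = 3402; boundary points = 1 + 5 + 1 + 1 = 8; strictly interior points = area - boundary/2 + 1 = 3399; answer 3399
Part III: W2 = 3399; m = 14; remainder = value at the root: 2*(14)^3 - 4*(14)^2 + 5 = (5488) + (-784) + (5) = 4709; answer 4709

4709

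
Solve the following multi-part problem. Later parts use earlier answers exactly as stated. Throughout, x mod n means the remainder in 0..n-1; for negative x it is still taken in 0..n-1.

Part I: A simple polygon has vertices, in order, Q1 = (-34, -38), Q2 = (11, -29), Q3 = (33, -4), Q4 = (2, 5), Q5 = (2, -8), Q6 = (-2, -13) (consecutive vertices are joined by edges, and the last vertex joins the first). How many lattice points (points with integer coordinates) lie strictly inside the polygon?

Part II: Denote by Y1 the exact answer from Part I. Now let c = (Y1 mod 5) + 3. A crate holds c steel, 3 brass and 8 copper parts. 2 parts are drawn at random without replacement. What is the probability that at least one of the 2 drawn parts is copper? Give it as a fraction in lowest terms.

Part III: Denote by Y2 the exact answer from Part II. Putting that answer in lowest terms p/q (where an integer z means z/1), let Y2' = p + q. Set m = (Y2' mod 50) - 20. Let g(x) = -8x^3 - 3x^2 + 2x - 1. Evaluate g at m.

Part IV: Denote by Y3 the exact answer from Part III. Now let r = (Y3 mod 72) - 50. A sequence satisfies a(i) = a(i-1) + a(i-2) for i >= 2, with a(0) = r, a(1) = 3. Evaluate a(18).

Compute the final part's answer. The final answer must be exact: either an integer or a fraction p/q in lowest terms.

-11412

Part I: cross terms: (-34*-29 - 11*-38)=1404, (11*-4 - 33*-29)=913, (33*5 - 2*-4)=173, (2*-8 - 2*5)=-26, (2*-13 - -2*-8)=-42, (-2*-38 - -34*-13)=-366; twice the area = |2056| = 2056; area = 1028; boundary points = 9 + 1 + 1 + 13 + 1 + 1 = 26; strictly interior points = area - boundary/2 + 1 = 1016; answer 1016
Part II: Y1 = 1016; c = 4; total draws C(15,2) = 105; complement C(7,2) = 21; favorable 105 - 21 = 84; P = 4/5; answer 4/5
Part III: Y2 = 4/5; threaded value p + q = 9; m = -11; -8*(-11)^3 - 3*(-11)^2 + 2*(-11)^1 - 1 = (10648) + (-363) + (-22) + (-1) = 10262; answer 10262
Part IV: Y3 = 10262; r = -12; a(2) = 1*(3) + 1*(-12) = -9; iterating: a(2)=-9, a(3)=-6, a(4)=-15, a(5)=-21, a(6)=-36, a(7)=-57, a(8)=-93, a(9)=-150, a(10)=-243, a(11)=-393, a(12)=-636, a(13)=-1029, a(14)=-1665, a(15)=-2694, a(16)=-4359, a(17)=-7053, a(18)=-11412; answer -11412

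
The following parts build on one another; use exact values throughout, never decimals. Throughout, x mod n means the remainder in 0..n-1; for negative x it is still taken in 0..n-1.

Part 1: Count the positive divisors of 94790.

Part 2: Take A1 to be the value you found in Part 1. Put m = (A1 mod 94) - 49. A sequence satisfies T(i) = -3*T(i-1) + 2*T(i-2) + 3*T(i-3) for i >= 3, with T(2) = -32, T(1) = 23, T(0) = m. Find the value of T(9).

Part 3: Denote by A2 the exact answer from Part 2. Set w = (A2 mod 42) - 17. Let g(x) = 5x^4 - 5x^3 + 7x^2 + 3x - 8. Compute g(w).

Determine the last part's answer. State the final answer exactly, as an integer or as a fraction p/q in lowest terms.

Part 1: 94790 = 2 * 5 * 9479; number of divisors = (1+1) * (1+1) * (1+1) = 8; answer 8
Part 2: A1 = 8; m = -41; T(3) = -3*(-32) + 2*(23) + 3*(-41) = 19; iterating: T(3)=19, T(4)=-52, T(5)=98, T(6)=-341, T(7)=1063, T(8)=-3577, T(9)=11834; answer 11834
Part 3: A2 = 11834; w = 15; 5*(15)^4 - 5*(15)^3 + 7*(15)^2 + 3*(15)^1 - 8 = (253125) + (-16875) + (1575) + (45) + (-8) = 237862; answer 237862

237862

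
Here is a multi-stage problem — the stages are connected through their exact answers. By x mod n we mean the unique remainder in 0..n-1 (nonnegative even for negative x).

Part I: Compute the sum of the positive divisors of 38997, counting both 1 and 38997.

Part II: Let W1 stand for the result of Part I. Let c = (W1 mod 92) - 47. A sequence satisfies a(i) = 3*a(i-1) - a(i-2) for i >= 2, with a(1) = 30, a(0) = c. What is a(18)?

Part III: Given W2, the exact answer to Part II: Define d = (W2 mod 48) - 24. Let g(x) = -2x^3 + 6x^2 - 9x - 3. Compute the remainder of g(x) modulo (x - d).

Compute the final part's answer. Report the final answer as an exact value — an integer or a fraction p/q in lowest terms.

Part I: 38997 = 3^2 * 7 * 619; sigma = (1 + 3 + 9) * (1 + 7) * (1 + 619) = 13 * 8 * 620 = 64480; answer 64480
Part II: W1 = 64480; c = 33; a(2) = 3*(30) - 1*(33) = 57; iterating: a(2)=57, a(3)=141, a(4)=366, a(5)=957, a(6)=2505, a(7)=6558, a(8)=17169, a(9)=44949, a(10)=117678, a(11)=308085, a(12)=806577, a(13)=2111646, a(14)=5528361, a(15)=14473437, a(16)=37891950, a(17)=99202413, a(18)=259715289; answer 259715289
Part III: W2 = 259715289; d = -15; remainder = value at the root: -2*(-15)^3 + 6*(-15)^2 - 9*(-15)^1 - 3 = (6750) + (1350) + (135) + (-3) = 8232; answer 8232

8232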